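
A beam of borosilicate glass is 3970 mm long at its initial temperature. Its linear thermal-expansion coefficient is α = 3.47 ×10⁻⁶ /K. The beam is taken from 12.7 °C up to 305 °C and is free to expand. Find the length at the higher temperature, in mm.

ΔT = 305 − 12.7 = 292.3 K.
ΔL = α·L₀·ΔT = 3.47×10⁻⁶ × 3970 mm × 292.3 K = 4.03 mm.
L = L₀ + ΔL = 3970 + 4.03 = 3974.0 mm.

3974.0 mm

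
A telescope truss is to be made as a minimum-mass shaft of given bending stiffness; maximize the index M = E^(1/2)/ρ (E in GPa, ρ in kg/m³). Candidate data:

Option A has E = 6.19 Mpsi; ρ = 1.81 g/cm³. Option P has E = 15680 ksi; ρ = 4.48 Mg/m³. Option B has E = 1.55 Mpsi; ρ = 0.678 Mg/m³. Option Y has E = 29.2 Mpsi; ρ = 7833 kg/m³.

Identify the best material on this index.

Convert each candidate to consistent units, then evaluate M:
  option A: E = 42.68 GPa, ρ = 1810 kg/m³
  option P: E = 108.1 GPa, ρ = 4480 kg/m³
  option B: E = 10.69 GPa, ρ = 678.0 kg/m³
  option Y: E = 201.3 GPa, ρ = 7833 kg/m³
  option B: M = 4.82×10⁻³
  option A: M = 3.61×10⁻³
  option P: M = 2.32×10⁻³
  option Y: M = 1.81×10⁻³
Option B has the largest M.

option B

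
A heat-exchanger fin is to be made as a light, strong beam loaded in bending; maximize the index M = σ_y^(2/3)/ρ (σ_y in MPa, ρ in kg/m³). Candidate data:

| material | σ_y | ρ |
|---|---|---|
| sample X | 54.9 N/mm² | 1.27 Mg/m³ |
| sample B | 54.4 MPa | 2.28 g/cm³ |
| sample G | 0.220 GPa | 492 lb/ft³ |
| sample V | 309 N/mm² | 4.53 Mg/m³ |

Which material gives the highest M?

Normalizing units and computing the index:
  sample X: σ_y = 54.90 MPa, ρ = 1270 kg/m³
  sample B: σ_y = 54.40 MPa, ρ = 2280 kg/m³
  sample G: σ_y = 220.0 MPa, ρ = 7881 kg/m³
  sample V: σ_y = 309.0 MPa, ρ = 4530 kg/m³
  sample X: M = 11.4×10⁻³
  sample V: M = 10.1×10⁻³
  sample B: M = 6.30×10⁻³
  sample G: M = 4.62×10⁻³
Sample X ranks first.

sample X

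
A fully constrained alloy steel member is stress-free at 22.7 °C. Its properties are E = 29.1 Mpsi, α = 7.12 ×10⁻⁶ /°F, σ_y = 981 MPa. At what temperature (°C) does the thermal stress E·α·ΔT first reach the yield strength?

E = 29.1 Mpsi = 200.6 GPa.
α = 7.12×10⁻⁶/°F × 9/5 = 12.8×10⁻⁶/K.
E·α·ΔT = 981.0 MPa ⇒ ΔT = 981.0 / (200.6×10³ × 12.8×10⁻⁶) = 381.5 K.
T = 22.7 + 381.5 = 404.2 °C.

404 °C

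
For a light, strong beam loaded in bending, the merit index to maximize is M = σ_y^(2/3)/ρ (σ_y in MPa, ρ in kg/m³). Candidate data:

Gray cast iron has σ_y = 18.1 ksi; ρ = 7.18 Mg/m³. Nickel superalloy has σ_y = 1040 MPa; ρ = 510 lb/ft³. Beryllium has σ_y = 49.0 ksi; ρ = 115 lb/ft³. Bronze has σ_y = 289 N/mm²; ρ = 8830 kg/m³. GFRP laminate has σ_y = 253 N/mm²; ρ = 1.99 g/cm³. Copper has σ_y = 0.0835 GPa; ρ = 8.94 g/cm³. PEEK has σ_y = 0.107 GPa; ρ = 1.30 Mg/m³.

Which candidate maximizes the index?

beryllium

After converting to SI:
  gray cast iron: σ_y = 124.8 MPa, ρ = 7180 kg/m³
  nickel superalloy: σ_y = 1040 MPa, ρ = 8169 kg/m³
  beryllium: σ_y = 337.8 MPa, ρ = 1842 kg/m³
  bronze: σ_y = 289.0 MPa, ρ = 8830 kg/m³
  GFRP laminate: σ_y = 253.0 MPa, ρ = 1990 kg/m³
  copper: σ_y = 83.50 MPa, ρ = 8940 kg/m³
  PEEK: σ_y = 107.0 MPa, ρ = 1300 kg/m³
  beryllium: M = 26.3×10⁻³
  GFRP laminate: M = 20.1×10⁻³
  PEEK: M = 17.3×10⁻³
  nickel superalloy: M = 12.6×10⁻³
  bronze: M = 4.95×10⁻³
  gray cast iron: M = 3.48×10⁻³
  copper: M = 2.14×10⁻³
Beryllium ranks first.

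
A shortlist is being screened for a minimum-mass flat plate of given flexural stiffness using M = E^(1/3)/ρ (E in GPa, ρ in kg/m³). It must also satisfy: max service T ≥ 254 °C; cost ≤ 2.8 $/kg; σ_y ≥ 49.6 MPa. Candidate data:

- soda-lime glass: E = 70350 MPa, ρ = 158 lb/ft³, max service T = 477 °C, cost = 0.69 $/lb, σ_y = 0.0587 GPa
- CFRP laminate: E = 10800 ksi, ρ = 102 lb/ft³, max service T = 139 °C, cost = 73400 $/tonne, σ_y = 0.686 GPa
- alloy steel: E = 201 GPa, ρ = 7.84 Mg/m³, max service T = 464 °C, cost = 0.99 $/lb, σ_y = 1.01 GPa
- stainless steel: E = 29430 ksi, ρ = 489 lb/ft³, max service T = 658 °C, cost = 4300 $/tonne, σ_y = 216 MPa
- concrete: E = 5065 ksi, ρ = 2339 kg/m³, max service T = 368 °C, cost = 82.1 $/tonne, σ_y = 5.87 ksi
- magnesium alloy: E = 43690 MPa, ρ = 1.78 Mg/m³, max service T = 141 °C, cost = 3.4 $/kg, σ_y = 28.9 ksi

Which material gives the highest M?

Screen on constraints: max service T ≥ 254 °C; cost ≤ 2.8 $/kg; σ_y ≥ 49.6 MPa. Survivors: soda-lime glass, alloy steel.
Convert each candidate to consistent units, then evaluate M:
  soda-lime glass: E = 70.35 GPa, ρ = 2531 kg/m³
  alloy steel: E = 201.0 GPa, ρ = 7840 kg/m³
  soda-lime glass: M = 1.63×10⁻³
  alloy steel: M = 0.747×10⁻³
Soda-lime glass ranks first.

soda-lime glass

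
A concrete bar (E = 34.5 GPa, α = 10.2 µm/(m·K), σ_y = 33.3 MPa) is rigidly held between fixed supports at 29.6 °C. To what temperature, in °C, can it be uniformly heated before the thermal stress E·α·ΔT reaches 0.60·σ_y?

86.4 °C

E·α·ΔT = 19.98 MPa ⇒ ΔT = 19.98 / (34.50×10³ × 10.2×10⁻⁶) = 56.78 K.
T = 29.6 + 56.78 = 86.38 °C.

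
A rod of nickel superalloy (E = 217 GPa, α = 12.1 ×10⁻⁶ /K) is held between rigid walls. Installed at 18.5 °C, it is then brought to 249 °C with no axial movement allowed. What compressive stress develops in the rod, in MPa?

ΔT = 230.5 K. Constrained thermal stress σ = E·α·ΔT = 217.0×10³ MPa × 12.1×10⁻⁶ × 230.5 = 605 MPa (compressive).

605 MPa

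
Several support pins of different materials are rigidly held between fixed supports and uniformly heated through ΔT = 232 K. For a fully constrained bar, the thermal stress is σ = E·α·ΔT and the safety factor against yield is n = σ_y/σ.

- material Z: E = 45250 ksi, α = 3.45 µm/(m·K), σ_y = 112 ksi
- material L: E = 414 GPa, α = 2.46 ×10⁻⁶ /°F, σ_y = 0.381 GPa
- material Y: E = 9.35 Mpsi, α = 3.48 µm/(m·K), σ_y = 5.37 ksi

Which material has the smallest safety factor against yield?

In consistent units (E in GPa, α in ×10⁻⁶/K, σ_y in MPa):
  material Z: E = 312.0, α = 3.45, σ_y = 772.2 → σ = 250 MPa, n = 3.09
  material L: E = 414.0, α = 4.43, σ_y = 381.0 → σ = 425 MPa, n = 0.896
  material Y: E = 64.47, α = 3.48, σ_y = 37.02 → σ = 52.0 MPa, n = 0.711
The minimum is material Y at n = 0.711.

material Y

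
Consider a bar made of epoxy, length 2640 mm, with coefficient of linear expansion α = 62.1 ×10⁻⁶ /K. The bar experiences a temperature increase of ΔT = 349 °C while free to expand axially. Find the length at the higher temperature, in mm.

2697.2 mm

ΔL = α·L₀·ΔT = 62.1×10⁻⁶ × 2640 mm × 349.0 K = 57.2 mm.
L = L₀ + ΔL = 2640 + 57.2 = 2697.2 mm.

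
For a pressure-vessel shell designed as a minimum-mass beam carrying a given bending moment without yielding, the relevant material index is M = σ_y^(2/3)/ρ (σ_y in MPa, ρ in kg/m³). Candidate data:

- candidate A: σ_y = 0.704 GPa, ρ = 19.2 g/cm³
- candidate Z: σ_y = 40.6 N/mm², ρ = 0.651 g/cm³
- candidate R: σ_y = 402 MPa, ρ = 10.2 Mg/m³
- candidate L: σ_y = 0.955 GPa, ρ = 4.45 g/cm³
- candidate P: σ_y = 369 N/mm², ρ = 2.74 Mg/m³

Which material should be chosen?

candidate L

After converting to SI:
  candidate A: σ_y = 704.0 MPa, ρ = 19200 kg/m³
  candidate Z: σ_y = 40.60 MPa, ρ = 651.0 kg/m³
  candidate R: σ_y = 402.0 MPa, ρ = 10200 kg/m³
  candidate L: σ_y = 955.0 MPa, ρ = 4450 kg/m³
  candidate P: σ_y = 369.0 MPa, ρ = 2740 kg/m³
  candidate L: M = 21.8×10⁻³
  candidate P: M = 18.8×10⁻³
  candidate Z: M = 18.1×10⁻³
  candidate R: M = 5.34×10⁻³
  candidate A: M = 4.12×10⁻³
The maximum is for candidate L.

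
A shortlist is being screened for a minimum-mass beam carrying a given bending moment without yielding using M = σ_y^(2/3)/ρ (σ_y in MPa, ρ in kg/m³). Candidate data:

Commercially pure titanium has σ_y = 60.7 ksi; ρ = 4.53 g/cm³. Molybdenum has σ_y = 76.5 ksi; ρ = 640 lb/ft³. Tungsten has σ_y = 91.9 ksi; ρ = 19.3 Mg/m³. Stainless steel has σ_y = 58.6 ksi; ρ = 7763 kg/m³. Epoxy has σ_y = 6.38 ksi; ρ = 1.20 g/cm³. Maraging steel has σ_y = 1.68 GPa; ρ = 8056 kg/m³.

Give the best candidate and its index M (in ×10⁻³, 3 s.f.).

Convert each candidate to consistent units, then evaluate M:
  commercially pure titanium: σ_y = 418.5 MPa, ρ = 4530 kg/m³
  molybdenum: σ_y = 527.4 MPa, ρ = 10250 kg/m³
  tungsten: σ_y = 633.6 MPa, ρ = 19300 kg/m³
  stainless steel: σ_y = 404.0 MPa, ρ = 7763 kg/m³
  epoxy: σ_y = 43.99 MPa, ρ = 1200 kg/m³
  maraging steel: σ_y = 1680 MPa, ρ = 8056 kg/m³
  maraging steel: M = 17.5×10⁻³
  commercially pure titanium: M = 12.4×10⁻³
  epoxy: M = 10.4×10⁻³
  stainless steel: M = 7.04×10⁻³
  molybdenum: M = 6.37×10⁻³
  tungsten: M = 3.82×10⁻³
Maraging steel has the largest M.

maraging steel, M = 17.5×10⁻³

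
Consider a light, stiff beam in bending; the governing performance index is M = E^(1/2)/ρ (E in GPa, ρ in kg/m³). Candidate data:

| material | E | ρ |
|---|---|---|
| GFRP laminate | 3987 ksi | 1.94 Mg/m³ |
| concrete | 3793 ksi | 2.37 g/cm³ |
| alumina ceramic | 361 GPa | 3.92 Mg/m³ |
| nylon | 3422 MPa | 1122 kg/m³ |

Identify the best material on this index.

After converting to SI:
  GFRP laminate: E = 27.49 GPa, ρ = 1940 kg/m³
  concrete: E = 26.15 GPa, ρ = 2370 kg/m³
  alumina ceramic: E = 361.0 GPa, ρ = 3920 kg/m³
  nylon: E = 3.422 GPa, ρ = 1122 kg/m³
  alumina ceramic: M = 4.85×10⁻³
  GFRP laminate: M = 2.70×10⁻³
  concrete: M = 2.16×10⁻³
  nylon: M = 1.65×10⁻³
Alumina ceramic ranks first.

alumina ceramic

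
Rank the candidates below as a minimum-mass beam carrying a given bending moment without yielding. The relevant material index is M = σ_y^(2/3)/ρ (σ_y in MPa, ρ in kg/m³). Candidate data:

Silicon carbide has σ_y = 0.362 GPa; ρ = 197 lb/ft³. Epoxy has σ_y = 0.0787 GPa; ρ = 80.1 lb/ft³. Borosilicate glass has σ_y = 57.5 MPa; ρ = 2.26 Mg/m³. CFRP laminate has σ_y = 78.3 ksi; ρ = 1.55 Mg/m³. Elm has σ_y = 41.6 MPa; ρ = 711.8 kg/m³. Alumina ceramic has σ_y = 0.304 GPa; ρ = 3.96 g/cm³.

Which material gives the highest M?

After converting to SI:
  silicon carbide: σ_y = 362.0 MPa, ρ = 3156 kg/m³
  epoxy: σ_y = 78.70 MPa, ρ = 1283 kg/m³
  borosilicate glass: σ_y = 57.50 MPa, ρ = 2260 kg/m³
  CFRP laminate: σ_y = 539.9 MPa, ρ = 1550 kg/m³
  elm: σ_y = 41.60 MPa, ρ = 711.8 kg/m³
  alumina ceramic: σ_y = 304.0 MPa, ρ = 3960 kg/m³
  CFRP laminate: M = 42.8×10⁻³
  elm: M = 16.9×10⁻³
  silicon carbide: M = 16.1×10⁻³
  epoxy: M = 14.3×10⁻³
  alumina ceramic: M = 11.4×10⁻³
  borosilicate glass: M = 6.59×10⁻³
The maximum is for CFRP laminate.

CFRP laminate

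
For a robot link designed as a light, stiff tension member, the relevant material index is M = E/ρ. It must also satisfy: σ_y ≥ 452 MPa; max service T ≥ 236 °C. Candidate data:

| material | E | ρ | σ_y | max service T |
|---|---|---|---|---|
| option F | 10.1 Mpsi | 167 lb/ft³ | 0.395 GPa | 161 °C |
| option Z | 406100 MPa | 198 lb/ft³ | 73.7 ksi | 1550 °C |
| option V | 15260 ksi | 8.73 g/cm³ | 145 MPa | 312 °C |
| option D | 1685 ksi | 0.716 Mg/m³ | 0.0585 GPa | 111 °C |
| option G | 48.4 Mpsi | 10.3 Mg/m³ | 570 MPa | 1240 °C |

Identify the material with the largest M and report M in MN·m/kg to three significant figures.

option Z, M = 128 MN·m/kg

Screen on constraints: σ_y ≥ 452 MPa; max service T ≥ 236 °C. Survivors: option Z, option G.
Putting every candidate on a common basis:
  option Z: E = 406.1 GPa, ρ = 3172 kg/m³
  option G: E = 333.7 GPa, ρ = 10300 kg/m³
  option Z: M = 128 MN·m/kg
  option G: M = 32.4 MN·m/kg
Highest index: option Z.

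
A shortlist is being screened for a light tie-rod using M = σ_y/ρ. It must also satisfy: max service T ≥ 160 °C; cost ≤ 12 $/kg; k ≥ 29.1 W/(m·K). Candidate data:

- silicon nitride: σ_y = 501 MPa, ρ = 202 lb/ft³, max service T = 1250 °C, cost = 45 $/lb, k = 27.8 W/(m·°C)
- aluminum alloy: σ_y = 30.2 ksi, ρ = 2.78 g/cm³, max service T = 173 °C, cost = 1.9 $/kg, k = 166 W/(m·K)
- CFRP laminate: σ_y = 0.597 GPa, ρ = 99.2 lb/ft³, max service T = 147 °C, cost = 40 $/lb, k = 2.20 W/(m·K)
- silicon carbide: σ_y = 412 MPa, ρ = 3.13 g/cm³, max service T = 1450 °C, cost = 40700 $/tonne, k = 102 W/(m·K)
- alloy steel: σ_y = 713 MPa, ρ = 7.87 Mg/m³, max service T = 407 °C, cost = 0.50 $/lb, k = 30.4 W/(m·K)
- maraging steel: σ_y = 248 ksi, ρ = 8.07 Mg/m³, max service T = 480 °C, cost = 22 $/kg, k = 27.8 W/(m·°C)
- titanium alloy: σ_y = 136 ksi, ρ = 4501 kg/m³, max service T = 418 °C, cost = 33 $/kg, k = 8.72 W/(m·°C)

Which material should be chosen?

Screen on constraints: max service T ≥ 160 °C; cost ≤ 12 $/kg; k ≥ 29.1 W/(m·K). Survivors: aluminum alloy, alloy steel.
Putting every candidate on a common basis:
  aluminum alloy: σ_y = 208.2 MPa, ρ = 2780 kg/m³
  alloy steel: σ_y = 713.0 MPa, ρ = 7870 kg/m³
  alloy steel: M = 90.6 kN·m/kg
  aluminum alloy: M = 74.9 kN·m/kg
The maximum is for alloy steel.

alloy steel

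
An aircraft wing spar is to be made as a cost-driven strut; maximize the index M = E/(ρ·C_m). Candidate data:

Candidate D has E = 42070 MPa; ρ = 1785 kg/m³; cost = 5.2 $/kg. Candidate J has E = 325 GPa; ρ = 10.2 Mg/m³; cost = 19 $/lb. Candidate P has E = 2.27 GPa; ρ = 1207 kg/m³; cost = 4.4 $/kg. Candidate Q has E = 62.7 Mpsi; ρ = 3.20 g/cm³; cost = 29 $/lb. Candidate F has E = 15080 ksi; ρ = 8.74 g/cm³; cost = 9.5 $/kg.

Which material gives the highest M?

candidate D

Putting every candidate on a common basis:
  candidate D: E = 42.07 GPa, ρ = 1785 kg/m³, cost = 5.200 $/kg
  candidate J: E = 325.0 GPa, ρ = 10200 kg/m³, cost = 41.89 $/kg
  candidate P: E = 2.270 GPa, ρ = 1207 kg/m³, cost = 4.400 $/kg
  candidate Q: E = 432.3 GPa, ρ = 3200 kg/m³, cost = 63.93 $/kg
  candidate F: E = 104.0 GPa, ρ = 8740 kg/m³, cost = 9.500 $/kg
  candidate D: M = 4.53 MN·m per $
  candidate Q: M = 2.11 MN·m per $
  candidate F: M = 1.25 MN·m per $
  candidate J: M = 0.761 MN·m per $
  candidate P: M = 0.427 MN·m per $
The maximum is for candidate D.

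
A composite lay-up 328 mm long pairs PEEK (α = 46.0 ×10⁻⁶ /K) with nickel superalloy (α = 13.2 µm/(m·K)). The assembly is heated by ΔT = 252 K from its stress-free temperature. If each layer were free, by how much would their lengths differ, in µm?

2710 µm

Δα = |46.0 − 13.2|×10⁻⁶/K = 32.8×10⁻⁶/K.
ΔL_mismatch = Δα·L·ΔT = 32.8×10⁻⁶ × 328.0 mm × 252.0 K = 2710 µm.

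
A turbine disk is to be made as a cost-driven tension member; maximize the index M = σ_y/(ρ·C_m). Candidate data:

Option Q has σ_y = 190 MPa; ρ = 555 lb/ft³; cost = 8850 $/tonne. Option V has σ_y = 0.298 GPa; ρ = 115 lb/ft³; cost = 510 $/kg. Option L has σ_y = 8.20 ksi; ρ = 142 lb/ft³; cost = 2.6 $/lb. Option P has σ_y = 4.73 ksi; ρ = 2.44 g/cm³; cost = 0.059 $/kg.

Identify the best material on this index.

option P

Putting every candidate on a common basis:
  option Q: σ_y = 190.0 MPa, ρ = 8890 kg/m³, cost = 8.850 $/kg
  option V: σ_y = 298.0 MPa, ρ = 1842 kg/m³, cost = 510.0 $/kg
  option L: σ_y = 56.54 MPa, ρ = 2275 kg/m³, cost = 5.732 $/kg
  option P: σ_y = 32.61 MPa, ρ = 2440 kg/m³, cost = 0.05900 $/kg
  option P: M = 227 kN·m per $
  option L: M = 4.34 kN·m per $
  option Q: M = 2.41 kN·m per $
  option V: M = 0.317 kN·m per $
Option P has the largest M.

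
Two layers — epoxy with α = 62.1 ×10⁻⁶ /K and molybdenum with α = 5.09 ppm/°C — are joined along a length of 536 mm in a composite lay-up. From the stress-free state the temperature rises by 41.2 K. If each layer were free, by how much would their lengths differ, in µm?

1260 µm

Δα = |62.1 − 5.09|×10⁻⁶/K = 57.0×10⁻⁶/K.
ΔL_mismatch = Δα·L·ΔT = 57.0×10⁻⁶ × 536.0 mm × 41.2 K = 1260 µm.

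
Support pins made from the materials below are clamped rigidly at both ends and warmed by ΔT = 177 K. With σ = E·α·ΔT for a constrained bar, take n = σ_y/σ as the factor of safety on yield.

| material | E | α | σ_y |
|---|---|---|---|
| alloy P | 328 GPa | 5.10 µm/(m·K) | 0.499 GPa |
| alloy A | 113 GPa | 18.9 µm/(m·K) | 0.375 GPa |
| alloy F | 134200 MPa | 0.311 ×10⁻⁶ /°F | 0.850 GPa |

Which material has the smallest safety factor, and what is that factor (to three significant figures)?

alloy A, n = 0.992

Converting E to GPa, α to ×10⁻⁶/K, σ_y to MPa, then σ and n for each:
  alloy P: E = 328.0, α = 5.10, σ_y = 499.0 → σ = 296 MPa, n = 1.69
  alloy A: E = 113.0, α = 18.9, σ_y = 375.0 → σ = 378 MPa, n = 0.992
  alloy F: E = 134.2, α = 0.560, σ_y = 850.0 → σ = 13.3 MPa, n = 63.9
Alloy A has the lowest safety factor, n = 0.992.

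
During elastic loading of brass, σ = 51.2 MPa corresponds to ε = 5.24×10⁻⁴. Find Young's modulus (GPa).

97.7 GPa

E = σ/ε = 51.2 MPa / 5.24×10⁻⁴ = 97710 MPa = 97.7 GPa.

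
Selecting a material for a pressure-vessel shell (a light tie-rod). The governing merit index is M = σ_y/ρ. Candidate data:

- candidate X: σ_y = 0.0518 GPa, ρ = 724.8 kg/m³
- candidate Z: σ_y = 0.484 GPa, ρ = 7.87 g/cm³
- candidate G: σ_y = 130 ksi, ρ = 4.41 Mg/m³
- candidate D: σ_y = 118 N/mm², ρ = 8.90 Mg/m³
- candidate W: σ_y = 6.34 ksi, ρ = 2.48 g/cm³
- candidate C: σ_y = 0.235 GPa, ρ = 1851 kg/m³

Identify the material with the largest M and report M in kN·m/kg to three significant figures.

candidate G, M = 203 kN·m/kg

After converting to SI:
  candidate X: σ_y = 51.80 MPa, ρ = 724.8 kg/m³
  candidate Z: σ_y = 484.0 MPa, ρ = 7870 kg/m³
  candidate G: σ_y = 896.3 MPa, ρ = 4410 kg/m³
  candidate D: σ_y = 118.0 MPa, ρ = 8900 kg/m³
  candidate W: σ_y = 43.71 MPa, ρ = 2480 kg/m³
  candidate C: σ_y = 235.0 MPa, ρ = 1851 kg/m³
  candidate G: M = 203 kN·m/kg
  candidate C: M = 127 kN·m/kg
  candidate X: M = 71.5 kN·m/kg
  candidate Z: M = 61.5 kN·m/kg
  candidate W: M = 17.6 kN·m/kg
  candidate D: M = 13.3 kN·m/kg
Highest index: candidate G.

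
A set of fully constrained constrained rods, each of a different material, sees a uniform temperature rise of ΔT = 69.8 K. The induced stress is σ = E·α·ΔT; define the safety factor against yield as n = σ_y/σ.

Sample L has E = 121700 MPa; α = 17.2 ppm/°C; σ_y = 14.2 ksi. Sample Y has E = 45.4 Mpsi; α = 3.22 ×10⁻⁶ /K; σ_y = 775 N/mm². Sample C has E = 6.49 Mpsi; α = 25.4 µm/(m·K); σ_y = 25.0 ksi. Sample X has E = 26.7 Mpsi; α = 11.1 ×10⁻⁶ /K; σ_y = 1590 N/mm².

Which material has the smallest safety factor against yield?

Per material, after unit conversion:
  sample L: E = 121.7, α = 17.2, σ_y = 97.91 → σ = 146 MPa, n = 0.670
  sample Y: E = 313.0, α = 3.22, σ_y = 775.0 → σ = 70.4 MPa, n = 11.0
  sample C: E = 44.75, α = 25.4, σ_y = 172.4 → σ = 79.3 MPa, n = 2.17
  sample X: E = 184.1, α = 11.1, σ_y = 1590 → σ = 143 MPa, n = 11.1
The minimum is sample L at n = 0.670.

sample L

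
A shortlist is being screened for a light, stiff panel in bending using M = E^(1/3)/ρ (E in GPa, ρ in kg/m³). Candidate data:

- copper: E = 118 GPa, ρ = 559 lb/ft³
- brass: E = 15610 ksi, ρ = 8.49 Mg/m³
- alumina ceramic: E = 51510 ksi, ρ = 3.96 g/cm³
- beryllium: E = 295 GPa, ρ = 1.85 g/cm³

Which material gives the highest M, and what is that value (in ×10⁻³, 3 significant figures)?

Convert each candidate to consistent units, then evaluate M:
  copper: E = 118.0 GPa, ρ = 8954 kg/m³
  brass: E = 107.6 GPa, ρ = 8490 kg/m³
  alumina ceramic: E = 355.1 GPa, ρ = 3960 kg/m³
  beryllium: E = 295.0 GPa, ρ = 1850 kg/m³
  beryllium: M = 3.60×10⁻³
  alumina ceramic: M = 1.79×10⁻³
  brass: M = 0.560×10⁻³
  copper: M = 0.548×10⁻³
The maximum is for beryllium.

beryllium, M = 3.60×10⁻³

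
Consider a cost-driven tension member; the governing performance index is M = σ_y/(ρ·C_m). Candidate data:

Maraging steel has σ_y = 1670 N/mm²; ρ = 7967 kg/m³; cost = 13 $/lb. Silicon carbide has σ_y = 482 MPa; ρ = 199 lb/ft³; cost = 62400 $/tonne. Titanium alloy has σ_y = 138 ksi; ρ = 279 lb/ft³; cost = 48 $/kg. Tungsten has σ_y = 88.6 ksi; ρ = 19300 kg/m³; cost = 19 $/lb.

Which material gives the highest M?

Normalizing units and computing the index:
  maraging steel: σ_y = 1670 MPa, ρ = 7967 kg/m³, cost = 28.66 $/kg
  silicon carbide: σ_y = 482.0 MPa, ρ = 3188 kg/m³, cost = 62.40 $/kg
  titanium alloy: σ_y = 951.5 MPa, ρ = 4469 kg/m³, cost = 48.00 $/kg
  tungsten: σ_y = 610.9 MPa, ρ = 19300 kg/m³, cost = 41.89 $/kg
  maraging steel: M = 7.31 kN·m per $
  titanium alloy: M = 4.44 kN·m per $
  silicon carbide: M = 2.42 kN·m per $
  tungsten: M = 0.756 kN·m per $
Highest index: maraging steel.

maraging steel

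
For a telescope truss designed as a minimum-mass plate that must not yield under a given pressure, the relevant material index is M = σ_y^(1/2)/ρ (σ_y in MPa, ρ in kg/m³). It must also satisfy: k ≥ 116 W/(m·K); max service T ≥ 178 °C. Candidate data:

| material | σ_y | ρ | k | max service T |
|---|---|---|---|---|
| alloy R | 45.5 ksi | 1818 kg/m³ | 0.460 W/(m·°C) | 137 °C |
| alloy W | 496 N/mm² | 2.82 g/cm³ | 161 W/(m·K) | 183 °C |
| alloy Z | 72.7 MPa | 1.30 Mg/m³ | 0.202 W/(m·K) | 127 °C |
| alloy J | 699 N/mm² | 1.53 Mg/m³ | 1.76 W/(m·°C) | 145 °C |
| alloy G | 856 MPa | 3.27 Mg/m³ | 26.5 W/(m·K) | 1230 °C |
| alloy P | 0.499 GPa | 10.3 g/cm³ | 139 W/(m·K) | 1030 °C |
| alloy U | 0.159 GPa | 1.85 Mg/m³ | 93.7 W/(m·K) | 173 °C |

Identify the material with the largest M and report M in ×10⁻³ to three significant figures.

Screen on constraints: k ≥ 116 W/(m·K); max service T ≥ 178 °C. Survivors: alloy W, alloy P.
In SI units:
  alloy W: σ_y = 496.0 MPa, ρ = 2820 kg/m³
  alloy P: σ_y = 499.0 MPa, ρ = 10300 kg/m³
  alloy W: M = 7.90×10⁻³
  alloy P: M = 2.17×10⁻³
Alloy W ranks first.

alloy W, M = 7.90×10⁻³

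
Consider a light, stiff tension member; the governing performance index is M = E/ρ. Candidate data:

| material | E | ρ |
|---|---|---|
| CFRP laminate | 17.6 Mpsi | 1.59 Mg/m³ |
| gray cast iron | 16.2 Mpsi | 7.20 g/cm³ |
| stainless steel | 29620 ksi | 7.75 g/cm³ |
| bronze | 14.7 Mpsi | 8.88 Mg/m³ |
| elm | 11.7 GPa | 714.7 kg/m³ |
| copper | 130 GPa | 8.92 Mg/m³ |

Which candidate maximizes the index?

After converting to SI:
  CFRP laminate: E = 121.3 GPa, ρ = 1590 kg/m³
  gray cast iron: E = 111.7 GPa, ρ = 7200 kg/m³
  stainless steel: E = 204.2 GPa, ρ = 7750 kg/m³
  bronze: E = 101.4 GPa, ρ = 8880 kg/m³
  elm: E = 11.70 GPa, ρ = 714.7 kg/m³
  copper: E = 130.0 GPa, ρ = 8920 kg/m³
  CFRP laminate: M = 76.3 MN·m/kg
  stainless steel: M = 26.4 MN·m/kg
  elm: M = 16.4 MN·m/kg
  gray cast iron: M = 15.5 MN·m/kg
  copper: M = 14.6 MN·m/kg
  bronze: M = 11.4 MN·m/kg
The maximum is for CFRP laminate.

CFRP laminate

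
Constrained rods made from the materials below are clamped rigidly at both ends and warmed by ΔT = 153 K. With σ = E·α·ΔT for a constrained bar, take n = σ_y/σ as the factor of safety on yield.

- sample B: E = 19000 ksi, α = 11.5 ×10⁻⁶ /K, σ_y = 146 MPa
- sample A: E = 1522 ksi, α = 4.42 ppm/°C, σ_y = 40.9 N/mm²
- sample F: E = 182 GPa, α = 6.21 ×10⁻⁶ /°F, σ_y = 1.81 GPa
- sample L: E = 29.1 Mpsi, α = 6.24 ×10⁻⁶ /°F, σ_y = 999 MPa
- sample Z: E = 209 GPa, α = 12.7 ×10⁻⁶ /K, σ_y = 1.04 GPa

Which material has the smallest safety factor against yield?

With everything in SI (GPa, ×10⁻⁶/K, MPa):
  sample B: E = 131.0, α = 11.5, σ_y = 146.0 → σ = 230 MPa, n = 0.633
  sample A: E = 10.49, α = 4.42, σ_y = 40.90 → σ = 7.10 MPa, n = 5.76
  sample F: E = 182.0, α = 11.2, σ_y = 1810 → σ = 311 MPa, n = 5.82
  sample L: E = 200.6, α = 11.2, σ_y = 999.0 → σ = 345 MPa, n = 2.90
  sample Z: E = 209.0, α = 12.7, σ_y = 1040 → σ = 406 MPa, n = 2.56
The minimum is sample B at n = 0.633.

sample B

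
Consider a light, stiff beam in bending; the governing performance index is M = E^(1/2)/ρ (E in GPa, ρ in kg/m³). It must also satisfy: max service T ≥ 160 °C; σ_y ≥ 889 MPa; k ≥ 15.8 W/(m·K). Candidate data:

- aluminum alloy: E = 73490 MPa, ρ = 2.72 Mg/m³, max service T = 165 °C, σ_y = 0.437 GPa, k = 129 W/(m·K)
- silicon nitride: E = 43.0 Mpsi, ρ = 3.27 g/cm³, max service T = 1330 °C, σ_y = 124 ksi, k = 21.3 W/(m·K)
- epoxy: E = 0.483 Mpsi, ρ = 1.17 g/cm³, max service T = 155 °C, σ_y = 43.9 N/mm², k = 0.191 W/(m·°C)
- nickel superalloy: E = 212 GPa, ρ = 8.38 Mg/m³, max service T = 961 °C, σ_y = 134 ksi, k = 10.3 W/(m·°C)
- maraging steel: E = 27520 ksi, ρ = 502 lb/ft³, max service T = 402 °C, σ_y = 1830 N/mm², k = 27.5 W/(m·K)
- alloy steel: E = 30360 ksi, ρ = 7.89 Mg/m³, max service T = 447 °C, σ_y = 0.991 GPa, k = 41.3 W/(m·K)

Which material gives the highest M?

alloy steel

Screen on constraints: max service T ≥ 160 °C; σ_y ≥ 889 MPa; k ≥ 15.8 W/(m·K). Survivors: maraging steel, alloy steel.
After converting to SI:
  maraging steel: E = 189.7 GPa, ρ = 8041 kg/m³
  alloy steel: E = 209.3 GPa, ρ = 7890 kg/m³
  alloy steel: M = 1.83×10⁻³
  maraging steel: M = 1.71×10⁻³
Alloy steel has the largest M.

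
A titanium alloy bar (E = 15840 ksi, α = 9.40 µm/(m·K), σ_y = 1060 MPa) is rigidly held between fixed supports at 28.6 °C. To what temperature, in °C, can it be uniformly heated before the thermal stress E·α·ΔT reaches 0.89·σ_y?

E = 15840 ksi = 109.2 GPa.
E·α·ΔT = 943.4 MPa ⇒ ΔT = 943.4 / (109.2×10³ × 9.40×10⁻⁶) = 919.0 K.
T = 28.6 + 919.0 = 947.6 °C.

948 °C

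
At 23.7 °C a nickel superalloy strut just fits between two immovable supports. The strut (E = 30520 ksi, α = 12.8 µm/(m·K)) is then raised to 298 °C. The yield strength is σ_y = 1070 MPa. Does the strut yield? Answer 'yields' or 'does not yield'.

does not yield

E = 30520 ksi = 210.4 GPa.
ΔT = 274.3 K. Constrained thermal stress σ = E·α·ΔT = 210.4×10³ MPa × 12.8×10⁻⁶ × 274.3 = 739 MPa (compressive).
Compare to σ_y = 1070 MPa: σ < σ_y, so it does not yield.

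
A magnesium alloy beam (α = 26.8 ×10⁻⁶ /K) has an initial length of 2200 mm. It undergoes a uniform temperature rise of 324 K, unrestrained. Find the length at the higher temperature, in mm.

ΔL = α·L₀·ΔT = 26.8×10⁻⁶ × 2200 mm × 324.0 K = 19.1 mm.
L = L₀ + ΔL = 2200 + 19.1 = 2219.1 mm.

2219.1 mm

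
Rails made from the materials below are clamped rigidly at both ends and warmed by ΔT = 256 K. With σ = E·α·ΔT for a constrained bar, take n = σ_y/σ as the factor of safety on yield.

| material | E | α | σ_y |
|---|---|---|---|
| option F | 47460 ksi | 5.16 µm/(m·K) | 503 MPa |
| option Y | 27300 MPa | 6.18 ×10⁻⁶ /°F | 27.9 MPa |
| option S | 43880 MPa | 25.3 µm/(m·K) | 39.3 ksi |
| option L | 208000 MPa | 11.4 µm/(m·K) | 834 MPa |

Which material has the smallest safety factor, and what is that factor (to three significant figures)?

option Y, n = 0.359

With everything in SI (GPa, ×10⁻⁶/K, MPa):
  option F: E = 327.2, α = 5.16, σ_y = 503.0 → σ = 432 MPa, n = 1.16
  option Y: E = 27.30, α = 11.1, σ_y = 27.90 → σ = 77.7 MPa, n = 0.359
  option S: E = 43.88, α = 25.3, σ_y = 271.0 → σ = 284 MPa, n = 0.953
  option L: E = 208.0, α = 11.4, σ_y = 834.0 → σ = 607 MPa, n = 1.37
Option Y has the lowest safety factor, n = 0.359.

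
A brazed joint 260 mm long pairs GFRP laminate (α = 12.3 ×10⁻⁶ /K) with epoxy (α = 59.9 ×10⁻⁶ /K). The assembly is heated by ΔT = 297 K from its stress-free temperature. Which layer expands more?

α(GFRP laminate) = 12.3×10⁻⁶/K vs α(epoxy) = 59.9×10⁻⁶/K.
Higher α expands more for the same ΔT: epoxy.

epoxy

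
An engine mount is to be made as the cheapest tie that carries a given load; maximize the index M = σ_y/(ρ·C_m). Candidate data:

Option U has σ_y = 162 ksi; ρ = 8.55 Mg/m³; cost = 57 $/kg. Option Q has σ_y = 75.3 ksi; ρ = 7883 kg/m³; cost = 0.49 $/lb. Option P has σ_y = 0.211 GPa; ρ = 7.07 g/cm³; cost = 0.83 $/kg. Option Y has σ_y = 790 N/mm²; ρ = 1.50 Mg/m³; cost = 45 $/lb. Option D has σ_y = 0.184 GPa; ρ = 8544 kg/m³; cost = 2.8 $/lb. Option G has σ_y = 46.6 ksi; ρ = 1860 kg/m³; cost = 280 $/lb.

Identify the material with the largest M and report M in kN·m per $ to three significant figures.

After converting to SI:
  option U: σ_y = 1117 MPa, ρ = 8550 kg/m³, cost = 57.00 $/kg
  option Q: σ_y = 519.2 MPa, ρ = 7883 kg/m³, cost = 1.080 $/kg
  option P: σ_y = 211.0 MPa, ρ = 7070 kg/m³, cost = 0.8300 $/kg
  option Y: σ_y = 790.0 MPa, ρ = 1500 kg/m³, cost = 99.21 $/kg
  option D: σ_y = 184.0 MPa, ρ = 8544 kg/m³, cost = 6.173 $/kg
  option G: σ_y = 321.3 MPa, ρ = 1860 kg/m³, cost = 617.3 $/kg
  option Q: M = 61.0 kN·m per $
  option P: M = 36.0 kN·m per $
  option Y: M = 5.31 kN·m per $
  option D: M = 3.49 kN·m per $
  option U: M = 2.29 kN·m per $
  option G: M = 0.280 kN·m per $
The maximum is for option Q.

option Q, M = 61.0 kN·m per $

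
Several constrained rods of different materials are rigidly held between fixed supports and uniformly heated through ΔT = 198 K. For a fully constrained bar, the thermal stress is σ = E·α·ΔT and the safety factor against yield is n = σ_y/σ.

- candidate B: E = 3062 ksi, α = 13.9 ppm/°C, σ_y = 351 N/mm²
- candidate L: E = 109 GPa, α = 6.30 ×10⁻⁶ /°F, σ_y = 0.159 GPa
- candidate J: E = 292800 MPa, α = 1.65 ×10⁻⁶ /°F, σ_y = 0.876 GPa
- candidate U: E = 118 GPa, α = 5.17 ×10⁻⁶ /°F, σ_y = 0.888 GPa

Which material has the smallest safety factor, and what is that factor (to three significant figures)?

Converting E to GPa, α to ×10⁻⁶/K, σ_y to MPa, then σ and n for each:
  candidate B: E = 21.11, α = 13.9, σ_y = 351.0 → σ = 58.1 MPa, n = 6.04
  candidate L: E = 109.0, α = 11.3, σ_y = 159.0 → σ = 245 MPa, n = 0.650
  candidate J: E = 292.8, α = 2.97, σ_y = 876.0 → σ = 172 MPa, n = 5.09
  candidate U: E = 118.0, α = 9.31, σ_y = 888.0 → σ = 217 MPa, n = 4.08
Smallest n: candidate L with n = 0.650.

candidate L, n = 0.650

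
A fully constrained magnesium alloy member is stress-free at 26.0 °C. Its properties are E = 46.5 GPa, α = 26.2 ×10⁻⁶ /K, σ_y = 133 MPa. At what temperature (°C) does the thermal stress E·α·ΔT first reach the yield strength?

E·α·ΔT = 133.0 MPa ⇒ ΔT = 133.0 / (46.50×10³ × 26.2×10⁻⁶) = 109.2 K.
T = 26.0 + 109.2 = 135.2 °C.

135 °C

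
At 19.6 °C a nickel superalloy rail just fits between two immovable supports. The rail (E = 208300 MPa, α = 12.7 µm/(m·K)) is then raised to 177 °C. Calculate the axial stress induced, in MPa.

E = 208300 MPa = 208.3 GPa.
ΔT = 157.4 K. Constrained thermal stress σ = E·α·ΔT = 208.3×10³ MPa × 12.7×10⁻⁶ × 157.4 = 416 MPa (compressive).

416 MPa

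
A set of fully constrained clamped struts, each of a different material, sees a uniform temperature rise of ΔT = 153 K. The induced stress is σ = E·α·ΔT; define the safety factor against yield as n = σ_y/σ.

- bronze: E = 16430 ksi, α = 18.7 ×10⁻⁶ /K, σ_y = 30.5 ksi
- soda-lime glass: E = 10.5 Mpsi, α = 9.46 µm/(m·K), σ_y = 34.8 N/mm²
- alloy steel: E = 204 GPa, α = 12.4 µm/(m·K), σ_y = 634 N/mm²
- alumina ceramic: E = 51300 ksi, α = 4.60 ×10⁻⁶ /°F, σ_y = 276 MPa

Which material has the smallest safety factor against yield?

soda-lime glass

Per material, after unit conversion:
  bronze: E = 113.3, α = 18.7, σ_y = 210.3 → σ = 324 MPa, n = 0.649
  soda-lime glass: E = 72.39, α = 9.46, σ_y = 34.80 → σ = 105 MPa, n = 0.332
  alloy steel: E = 204.0, α = 12.4, σ_y = 634.0 → σ = 387 MPa, n = 1.64
  alumina ceramic: E = 353.7, α = 8.28, σ_y = 276.0 → σ = 448 MPa, n = 0.616
The minimum is soda-lime glass at n = 0.332.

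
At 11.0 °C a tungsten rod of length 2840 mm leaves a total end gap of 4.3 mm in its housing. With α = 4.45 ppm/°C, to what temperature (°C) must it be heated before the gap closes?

α·L₀·ΔT = 4.3 mm ⇒ ΔT = 4.3 / (4.45×10⁻⁶ × 2840.0) = 340.2 K.
T = 11.0 + 340.2 = 351.2 °C.

351 °C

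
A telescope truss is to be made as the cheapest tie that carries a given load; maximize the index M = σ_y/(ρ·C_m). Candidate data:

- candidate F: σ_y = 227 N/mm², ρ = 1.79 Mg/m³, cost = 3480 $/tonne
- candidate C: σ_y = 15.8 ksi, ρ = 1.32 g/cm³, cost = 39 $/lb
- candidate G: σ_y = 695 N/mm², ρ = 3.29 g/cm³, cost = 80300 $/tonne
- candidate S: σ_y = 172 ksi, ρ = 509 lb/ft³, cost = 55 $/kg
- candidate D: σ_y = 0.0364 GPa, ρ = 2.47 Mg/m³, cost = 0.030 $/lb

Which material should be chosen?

candidate D

Normalizing units and computing the index:
  candidate F: σ_y = 227.0 MPa, ρ = 1790 kg/m³, cost = 3.480 $/kg
  candidate C: σ_y = 108.9 MPa, ρ = 1320 kg/m³, cost = 85.98 $/kg
  candidate G: σ_y = 695.0 MPa, ρ = 3290 kg/m³, cost = 80.30 $/kg
  candidate S: σ_y = 1186 MPa, ρ = 8153 kg/m³, cost = 55.00 $/kg
  candidate D: σ_y = 36.40 MPa, ρ = 2470 kg/m³, cost = 0.06614 $/kg
  candidate D: M = 223 kN·m per $
  candidate F: M = 36.4 kN·m per $
  candidate S: M = 2.64 kN·m per $
  candidate G: M = 2.63 kN·m per $
  candidate C: M = 0.960 kN·m per $
Highest index: candidate D.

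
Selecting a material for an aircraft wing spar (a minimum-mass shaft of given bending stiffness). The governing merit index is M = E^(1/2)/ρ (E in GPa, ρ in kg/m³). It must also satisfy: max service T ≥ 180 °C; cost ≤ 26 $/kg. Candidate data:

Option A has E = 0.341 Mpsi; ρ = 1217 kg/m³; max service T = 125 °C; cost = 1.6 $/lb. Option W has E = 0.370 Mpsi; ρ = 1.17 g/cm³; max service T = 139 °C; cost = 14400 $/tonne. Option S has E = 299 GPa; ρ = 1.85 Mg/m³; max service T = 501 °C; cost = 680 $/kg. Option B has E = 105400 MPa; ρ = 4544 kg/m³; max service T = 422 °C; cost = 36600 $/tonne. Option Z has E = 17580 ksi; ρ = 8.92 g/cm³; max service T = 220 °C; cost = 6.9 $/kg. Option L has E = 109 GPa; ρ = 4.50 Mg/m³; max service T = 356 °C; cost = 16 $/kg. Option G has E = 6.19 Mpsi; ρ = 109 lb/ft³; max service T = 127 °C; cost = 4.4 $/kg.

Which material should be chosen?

Screen on constraints: max service T ≥ 180 °C; cost ≤ 26 $/kg. Survivors: option Z, option L.
In SI units:
  option Z: E = 121.2 GPa, ρ = 8920 kg/m³
  option L: E = 109.0 GPa, ρ = 4500 kg/m³
  option L: M = 2.32×10⁻³
  option Z: M = 1.23×10⁻³
The maximum is for option L.

option L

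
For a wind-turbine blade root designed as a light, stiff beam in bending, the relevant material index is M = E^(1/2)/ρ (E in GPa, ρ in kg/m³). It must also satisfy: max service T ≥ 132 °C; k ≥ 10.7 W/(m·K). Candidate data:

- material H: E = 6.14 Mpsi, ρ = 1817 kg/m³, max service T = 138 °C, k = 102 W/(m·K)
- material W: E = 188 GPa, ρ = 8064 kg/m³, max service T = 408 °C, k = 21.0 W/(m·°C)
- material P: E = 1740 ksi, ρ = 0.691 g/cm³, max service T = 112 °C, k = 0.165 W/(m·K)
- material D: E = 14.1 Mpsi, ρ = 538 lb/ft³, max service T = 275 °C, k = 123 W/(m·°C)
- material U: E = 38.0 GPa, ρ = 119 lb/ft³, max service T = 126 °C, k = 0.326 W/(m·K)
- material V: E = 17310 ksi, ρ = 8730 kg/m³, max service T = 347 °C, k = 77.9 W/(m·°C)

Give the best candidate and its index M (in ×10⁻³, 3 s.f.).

Screen on constraints: max service T ≥ 132 °C; k ≥ 10.7 W/(m·K). Survivors: material H, material W, material D, material V.
In SI units:
  material H: E = 42.33 GPa, ρ = 1817 kg/m³
  material W: E = 188.0 GPa, ρ = 8064 kg/m³
  material D: E = 97.22 GPa, ρ = 8618 kg/m³
  material V: E = 119.3 GPa, ρ = 8730 kg/m³
  material H: M = 3.58×10⁻³
  material W: M = 1.70×10⁻³
  material V: M = 1.25×10⁻³
  material D: M = 1.14×10⁻³
Material H has the largest M.

material H, M = 3.58×10⁻³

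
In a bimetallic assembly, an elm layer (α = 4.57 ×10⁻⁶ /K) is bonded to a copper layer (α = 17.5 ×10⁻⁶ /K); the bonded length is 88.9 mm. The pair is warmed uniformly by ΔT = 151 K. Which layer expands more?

copper

α(elm) = 4.57×10⁻⁶/K vs α(copper) = 17.5×10⁻⁶/K.
Higher α expands more for the same ΔT: copper.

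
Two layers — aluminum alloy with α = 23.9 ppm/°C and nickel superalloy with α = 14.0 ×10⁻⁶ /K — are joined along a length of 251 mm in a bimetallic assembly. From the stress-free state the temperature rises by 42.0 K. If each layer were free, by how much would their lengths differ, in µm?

Δα = |23.9 − 14.0|×10⁻⁶/K = 9.90×10⁻⁶/K.
ΔL_mismatch = Δα·L·ΔT = 9.90×10⁻⁶ × 251.0 mm × 42.0 K = 104 µm.

104 µm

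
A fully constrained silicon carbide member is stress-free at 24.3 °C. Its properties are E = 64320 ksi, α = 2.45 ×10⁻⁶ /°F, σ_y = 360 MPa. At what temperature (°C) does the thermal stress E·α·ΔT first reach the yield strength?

208 °C

E = 64320 ksi = 443.5 GPa.
α = 2.45×10⁻⁶/°F × 9/5 = 4.41×10⁻⁶/K.
E·α·ΔT = 360.0 MPa ⇒ ΔT = 360.0 / (443.5×10³ × 4.41×10⁻⁶) = 184.1 K.
T = 24.3 + 184.1 = 208.4 °C.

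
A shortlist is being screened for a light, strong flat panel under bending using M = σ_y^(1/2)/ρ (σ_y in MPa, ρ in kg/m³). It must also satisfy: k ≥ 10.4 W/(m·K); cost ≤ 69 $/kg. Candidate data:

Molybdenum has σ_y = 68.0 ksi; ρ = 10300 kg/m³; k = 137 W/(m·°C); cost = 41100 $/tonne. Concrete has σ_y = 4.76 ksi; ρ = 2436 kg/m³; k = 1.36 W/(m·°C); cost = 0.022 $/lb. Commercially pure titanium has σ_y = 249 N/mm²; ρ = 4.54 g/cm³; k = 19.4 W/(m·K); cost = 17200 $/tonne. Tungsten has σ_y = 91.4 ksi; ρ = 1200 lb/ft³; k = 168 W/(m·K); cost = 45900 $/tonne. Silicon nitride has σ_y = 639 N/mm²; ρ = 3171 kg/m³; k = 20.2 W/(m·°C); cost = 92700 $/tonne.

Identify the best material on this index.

commercially pure titanium

Screen on constraints: k ≥ 10.4 W/(m·K); cost ≤ 69 $/kg. Survivors: molybdenum, commercially pure titanium, tungsten.
After converting to SI:
  molybdenum: σ_y = 468.8 MPa, ρ = 10300 kg/m³
  commercially pure titanium: σ_y = 249.0 MPa, ρ = 4540 kg/m³
  tungsten: σ_y = 630.2 MPa, ρ = 19220 kg/m³
  commercially pure titanium: M = 3.48×10⁻³
  molybdenum: M = 2.10×10⁻³
  tungsten: M = 1.31×10⁻³
Commercially pure titanium ranks first.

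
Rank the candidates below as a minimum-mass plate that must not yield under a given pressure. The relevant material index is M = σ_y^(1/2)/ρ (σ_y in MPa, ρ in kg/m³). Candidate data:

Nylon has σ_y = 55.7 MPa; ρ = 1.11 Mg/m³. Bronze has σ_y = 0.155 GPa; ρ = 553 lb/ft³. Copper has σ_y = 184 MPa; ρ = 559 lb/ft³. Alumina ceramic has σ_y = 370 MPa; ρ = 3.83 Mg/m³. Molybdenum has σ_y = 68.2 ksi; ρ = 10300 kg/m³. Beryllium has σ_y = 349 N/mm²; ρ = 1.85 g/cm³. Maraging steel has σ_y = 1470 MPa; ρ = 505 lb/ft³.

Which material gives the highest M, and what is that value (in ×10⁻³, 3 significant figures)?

beryllium, M = 10.1×10⁻³

Putting every candidate on a common basis:
  nylon: σ_y = 55.70 MPa, ρ = 1110 kg/m³
  bronze: σ_y = 155.0 MPa, ρ = 8858 kg/m³
  copper: σ_y = 184.0 MPa, ρ = 8954 kg/m³
  alumina ceramic: σ_y = 370.0 MPa, ρ = 3830 kg/m³
  molybdenum: σ_y = 470.2 MPa, ρ = 10300 kg/m³
  beryllium: σ_y = 349.0 MPa, ρ = 1850 kg/m³
  maraging steel: σ_y = 1470 MPa, ρ = 8089 kg/m³
  beryllium: M = 10.1×10⁻³
  nylon: M = 6.72×10⁻³
  alumina ceramic: M = 5.02×10⁻³
  maraging steel: M = 4.74×10⁻³
  molybdenum: M = 2.11×10⁻³
  copper: M = 1.51×10⁻³
  bronze: M = 1.41×10⁻³
Highest index: beryllium.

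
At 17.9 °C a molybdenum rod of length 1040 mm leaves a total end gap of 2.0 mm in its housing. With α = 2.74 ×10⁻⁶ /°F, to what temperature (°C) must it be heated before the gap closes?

α = 2.74×10⁻⁶/°F × 9/5 = 4.93×10⁻⁶/K.
α·L₀·ΔT = 2.0 mm ⇒ ΔT = 2.0 / (4.93×10⁻⁶ × 1040.0) = 389.9 K.
T = 17.9 + 389.9 = 407.8 °C.

408 °C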